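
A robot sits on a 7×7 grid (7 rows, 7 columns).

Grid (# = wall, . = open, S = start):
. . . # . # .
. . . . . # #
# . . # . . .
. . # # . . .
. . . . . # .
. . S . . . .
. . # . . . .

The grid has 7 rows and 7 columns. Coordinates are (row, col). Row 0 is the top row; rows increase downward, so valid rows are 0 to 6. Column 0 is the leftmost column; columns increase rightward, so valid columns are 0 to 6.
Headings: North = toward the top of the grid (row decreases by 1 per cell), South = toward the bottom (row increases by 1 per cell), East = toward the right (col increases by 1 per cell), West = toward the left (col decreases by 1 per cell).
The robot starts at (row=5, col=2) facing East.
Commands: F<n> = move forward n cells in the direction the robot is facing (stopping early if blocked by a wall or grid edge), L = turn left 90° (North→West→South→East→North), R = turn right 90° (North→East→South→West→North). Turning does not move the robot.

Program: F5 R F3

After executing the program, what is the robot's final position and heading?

Start: (row=5, col=2), facing East
  F5: move forward 4/5 (blocked), now at (row=5, col=6)
  R: turn right, now facing South
  F3: move forward 1/3 (blocked), now at (row=6, col=6)
Final: (row=6, col=6), facing South

Answer: Final position: (row=6, col=6), facing South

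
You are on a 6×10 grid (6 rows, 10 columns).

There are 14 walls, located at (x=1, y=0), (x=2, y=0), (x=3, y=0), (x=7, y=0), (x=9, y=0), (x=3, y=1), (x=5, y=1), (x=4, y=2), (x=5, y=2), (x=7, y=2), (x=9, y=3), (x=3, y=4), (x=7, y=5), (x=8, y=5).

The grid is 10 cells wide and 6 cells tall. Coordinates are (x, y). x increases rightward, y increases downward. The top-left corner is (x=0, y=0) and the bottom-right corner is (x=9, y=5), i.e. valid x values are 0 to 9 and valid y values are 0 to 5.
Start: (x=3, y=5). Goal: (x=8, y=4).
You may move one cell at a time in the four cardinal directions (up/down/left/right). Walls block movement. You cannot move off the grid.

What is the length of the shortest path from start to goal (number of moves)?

BFS from (x=3, y=5) until reaching (x=8, y=4):
  Distance 0: (x=3, y=5)
  Distance 1: (x=2, y=5), (x=4, y=5)
  Distance 2: (x=2, y=4), (x=4, y=4), (x=1, y=5), (x=5, y=5)
  Distance 3: (x=2, y=3), (x=4, y=3), (x=1, y=4), (x=5, y=4), (x=0, y=5), (x=6, y=5)
  Distance 4: (x=2, y=2), (x=1, y=3), (x=3, y=3), (x=5, y=3), (x=0, y=4), (x=6, y=4)
  Distance 5: (x=2, y=1), (x=1, y=2), (x=3, y=2), (x=0, y=3), (x=6, y=3), (x=7, y=4)
  Distance 6: (x=1, y=1), (x=0, y=2), (x=6, y=2), (x=7, y=3), (x=8, y=4)  <- goal reached here
One shortest path (6 moves): (x=3, y=5) -> (x=4, y=5) -> (x=5, y=5) -> (x=6, y=5) -> (x=6, y=4) -> (x=7, y=4) -> (x=8, y=4)

Answer: Shortest path length: 6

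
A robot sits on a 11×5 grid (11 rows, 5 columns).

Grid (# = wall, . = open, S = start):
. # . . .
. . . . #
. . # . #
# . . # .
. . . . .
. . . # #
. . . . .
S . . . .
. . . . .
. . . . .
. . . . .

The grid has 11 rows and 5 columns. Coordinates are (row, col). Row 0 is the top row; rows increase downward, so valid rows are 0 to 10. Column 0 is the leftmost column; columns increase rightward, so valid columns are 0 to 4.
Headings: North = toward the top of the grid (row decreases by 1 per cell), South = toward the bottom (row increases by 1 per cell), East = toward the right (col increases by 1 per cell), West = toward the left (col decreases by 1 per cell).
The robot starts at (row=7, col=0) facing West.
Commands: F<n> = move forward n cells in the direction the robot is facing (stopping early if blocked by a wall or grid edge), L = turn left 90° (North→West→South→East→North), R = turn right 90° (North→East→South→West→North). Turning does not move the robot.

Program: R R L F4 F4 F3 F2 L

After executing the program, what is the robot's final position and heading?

Start: (row=7, col=0), facing West
  R: turn right, now facing North
  R: turn right, now facing East
  L: turn left, now facing North
  F4: move forward 3/4 (blocked), now at (row=4, col=0)
  F4: move forward 0/4 (blocked), now at (row=4, col=0)
  F3: move forward 0/3 (blocked), now at (row=4, col=0)
  F2: move forward 0/2 (blocked), now at (row=4, col=0)
  L: turn left, now facing West
Final: (row=4, col=0), facing West

Answer: Final position: (row=4, col=0), facing West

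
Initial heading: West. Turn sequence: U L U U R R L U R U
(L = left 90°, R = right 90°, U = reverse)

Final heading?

Start: West
  U (U-turn (180°)) -> East
  L (left (90° counter-clockwise)) -> North
  U (U-turn (180°)) -> South
  U (U-turn (180°)) -> North
  R (right (90° clockwise)) -> East
  R (right (90° clockwise)) -> South
  L (left (90° counter-clockwise)) -> East
  U (U-turn (180°)) -> West
  R (right (90° clockwise)) -> North
  U (U-turn (180°)) -> South
Final: South

Answer: Final heading: South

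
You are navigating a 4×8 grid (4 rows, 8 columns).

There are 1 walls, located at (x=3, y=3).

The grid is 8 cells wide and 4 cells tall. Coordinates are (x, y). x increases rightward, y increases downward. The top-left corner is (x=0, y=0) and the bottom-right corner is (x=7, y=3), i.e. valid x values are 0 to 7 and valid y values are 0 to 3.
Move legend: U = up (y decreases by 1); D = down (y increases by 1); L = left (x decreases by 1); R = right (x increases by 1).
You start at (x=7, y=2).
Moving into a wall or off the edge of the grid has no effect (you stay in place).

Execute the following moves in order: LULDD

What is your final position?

Answer: Final position: (x=5, y=3)

Derivation:
Start: (x=7, y=2)
  L (left): (x=7, y=2) -> (x=6, y=2)
  U (up): (x=6, y=2) -> (x=6, y=1)
  L (left): (x=6, y=1) -> (x=5, y=1)
  D (down): (x=5, y=1) -> (x=5, y=2)
  D (down): (x=5, y=2) -> (x=5, y=3)
Final: (x=5, y=3)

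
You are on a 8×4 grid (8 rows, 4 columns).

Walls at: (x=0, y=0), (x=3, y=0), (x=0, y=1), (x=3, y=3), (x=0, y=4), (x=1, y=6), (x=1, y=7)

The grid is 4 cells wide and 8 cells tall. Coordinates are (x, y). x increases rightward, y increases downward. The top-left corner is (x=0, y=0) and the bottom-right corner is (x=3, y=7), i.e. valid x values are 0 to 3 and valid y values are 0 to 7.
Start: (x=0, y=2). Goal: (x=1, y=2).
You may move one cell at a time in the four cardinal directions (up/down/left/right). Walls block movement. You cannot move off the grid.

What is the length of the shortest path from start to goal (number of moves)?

BFS from (x=0, y=2) until reaching (x=1, y=2):
  Distance 0: (x=0, y=2)
  Distance 1: (x=1, y=2), (x=0, y=3)  <- goal reached here
One shortest path (1 moves): (x=0, y=2) -> (x=1, y=2)

Answer: Shortest path length: 1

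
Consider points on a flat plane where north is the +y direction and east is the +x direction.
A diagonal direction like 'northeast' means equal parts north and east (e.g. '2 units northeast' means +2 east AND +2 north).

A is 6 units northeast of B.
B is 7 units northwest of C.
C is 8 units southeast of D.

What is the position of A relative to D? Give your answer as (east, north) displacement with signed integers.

Place D at the origin (east=0, north=0).
  C is 8 units southeast of D: delta (east=+8, north=-8); C at (east=8, north=-8).
  B is 7 units northwest of C: delta (east=-7, north=+7); B at (east=1, north=-1).
  A is 6 units northeast of B: delta (east=+6, north=+6); A at (east=7, north=5).
Therefore A relative to D: (east=7, north=5).

Answer: A is at (east=7, north=5) relative to D.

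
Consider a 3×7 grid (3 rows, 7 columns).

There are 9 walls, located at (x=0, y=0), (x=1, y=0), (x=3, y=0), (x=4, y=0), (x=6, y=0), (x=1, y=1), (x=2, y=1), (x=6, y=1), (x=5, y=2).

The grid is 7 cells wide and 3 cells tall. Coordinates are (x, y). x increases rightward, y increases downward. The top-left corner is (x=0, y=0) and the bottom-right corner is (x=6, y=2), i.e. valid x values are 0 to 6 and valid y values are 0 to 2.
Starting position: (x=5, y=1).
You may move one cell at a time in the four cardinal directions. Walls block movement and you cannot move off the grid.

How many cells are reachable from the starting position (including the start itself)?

Answer: Reachable cells: 10

Derivation:
BFS flood-fill from (x=5, y=1):
  Distance 0: (x=5, y=1)
  Distance 1: (x=5, y=0), (x=4, y=1)
  Distance 2: (x=3, y=1), (x=4, y=2)
  Distance 3: (x=3, y=2)
  Distance 4: (x=2, y=2)
  Distance 5: (x=1, y=2)
  Distance 6: (x=0, y=2)
  Distance 7: (x=0, y=1)
Total reachable: 10 (grid has 12 open cells total)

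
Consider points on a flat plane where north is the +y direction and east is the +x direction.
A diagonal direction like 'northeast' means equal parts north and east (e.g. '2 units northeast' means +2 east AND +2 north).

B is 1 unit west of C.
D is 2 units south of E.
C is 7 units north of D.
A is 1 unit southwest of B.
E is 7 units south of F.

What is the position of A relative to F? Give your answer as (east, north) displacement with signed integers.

Answer: A is at (east=-2, north=-3) relative to F.

Derivation:
Place F at the origin (east=0, north=0).
  E is 7 units south of F: delta (east=+0, north=-7); E at (east=0, north=-7).
  D is 2 units south of E: delta (east=+0, north=-2); D at (east=0, north=-9).
  C is 7 units north of D: delta (east=+0, north=+7); C at (east=0, north=-2).
  B is 1 unit west of C: delta (east=-1, north=+0); B at (east=-1, north=-2).
  A is 1 unit southwest of B: delta (east=-1, north=-1); A at (east=-2, north=-3).
Therefore A relative to F: (east=-2, north=-3).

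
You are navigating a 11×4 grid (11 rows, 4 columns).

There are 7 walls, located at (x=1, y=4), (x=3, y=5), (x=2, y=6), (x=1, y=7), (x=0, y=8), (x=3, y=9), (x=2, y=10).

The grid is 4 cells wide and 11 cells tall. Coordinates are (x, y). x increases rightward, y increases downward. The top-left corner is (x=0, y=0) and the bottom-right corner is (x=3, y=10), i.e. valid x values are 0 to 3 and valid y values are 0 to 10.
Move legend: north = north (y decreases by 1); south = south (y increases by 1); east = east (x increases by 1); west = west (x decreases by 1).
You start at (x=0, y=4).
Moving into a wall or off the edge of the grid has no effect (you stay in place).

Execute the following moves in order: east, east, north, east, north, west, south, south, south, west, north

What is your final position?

Answer: Final position: (x=0, y=4)

Derivation:
Start: (x=0, y=4)
  east (east): blocked, stay at (x=0, y=4)
  east (east): blocked, stay at (x=0, y=4)
  north (north): (x=0, y=4) -> (x=0, y=3)
  east (east): (x=0, y=3) -> (x=1, y=3)
  north (north): (x=1, y=3) -> (x=1, y=2)
  west (west): (x=1, y=2) -> (x=0, y=2)
  south (south): (x=0, y=2) -> (x=0, y=3)
  south (south): (x=0, y=3) -> (x=0, y=4)
  south (south): (x=0, y=4) -> (x=0, y=5)
  west (west): blocked, stay at (x=0, y=5)
  north (north): (x=0, y=5) -> (x=0, y=4)
Final: (x=0, y=4)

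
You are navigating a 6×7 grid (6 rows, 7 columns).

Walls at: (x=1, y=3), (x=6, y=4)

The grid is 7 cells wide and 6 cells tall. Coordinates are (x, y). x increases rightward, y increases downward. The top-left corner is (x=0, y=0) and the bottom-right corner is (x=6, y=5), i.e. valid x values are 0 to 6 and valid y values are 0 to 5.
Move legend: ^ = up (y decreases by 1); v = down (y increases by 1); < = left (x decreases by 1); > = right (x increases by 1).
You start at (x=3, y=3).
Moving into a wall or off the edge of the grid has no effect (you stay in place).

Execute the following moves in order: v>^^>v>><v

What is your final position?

Answer: Final position: (x=5, y=4)

Derivation:
Start: (x=3, y=3)
  v (down): (x=3, y=3) -> (x=3, y=4)
  > (right): (x=3, y=4) -> (x=4, y=4)
  ^ (up): (x=4, y=4) -> (x=4, y=3)
  ^ (up): (x=4, y=3) -> (x=4, y=2)
  > (right): (x=4, y=2) -> (x=5, y=2)
  v (down): (x=5, y=2) -> (x=5, y=3)
  > (right): (x=5, y=3) -> (x=6, y=3)
  > (right): blocked, stay at (x=6, y=3)
  < (left): (x=6, y=3) -> (x=5, y=3)
  v (down): (x=5, y=3) -> (x=5, y=4)
Final: (x=5, y=4)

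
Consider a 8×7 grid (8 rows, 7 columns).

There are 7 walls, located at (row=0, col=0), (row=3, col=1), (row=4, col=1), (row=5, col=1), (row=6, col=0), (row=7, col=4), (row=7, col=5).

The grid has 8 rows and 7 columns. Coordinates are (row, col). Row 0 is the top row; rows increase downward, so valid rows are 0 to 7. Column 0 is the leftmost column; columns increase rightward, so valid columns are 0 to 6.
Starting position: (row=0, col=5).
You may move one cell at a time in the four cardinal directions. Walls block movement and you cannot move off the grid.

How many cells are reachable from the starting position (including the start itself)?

Answer: Reachable cells: 49

Derivation:
BFS flood-fill from (row=0, col=5):
  Distance 0: (row=0, col=5)
  Distance 1: (row=0, col=4), (row=0, col=6), (row=1, col=5)
  Distance 2: (row=0, col=3), (row=1, col=4), (row=1, col=6), (row=2, col=5)
  Distance 3: (row=0, col=2), (row=1, col=3), (row=2, col=4), (row=2, col=6), (row=3, col=5)
  Distance 4: (row=0, col=1), (row=1, col=2), (row=2, col=3), (row=3, col=4), (row=3, col=6), (row=4, col=5)
  Distance 5: (row=1, col=1), (row=2, col=2), (row=3, col=3), (row=4, col=4), (row=4, col=6), (row=5, col=5)
  Distance 6: (row=1, col=0), (row=2, col=1), (row=3, col=2), (row=4, col=3), (row=5, col=4), (row=5, col=6), (row=6, col=5)
  Distance 7: (row=2, col=0), (row=4, col=2), (row=5, col=3), (row=6, col=4), (row=6, col=6)
  Distance 8: (row=3, col=0), (row=5, col=2), (row=6, col=3), (row=7, col=6)
  Distance 9: (row=4, col=0), (row=6, col=2), (row=7, col=3)
  Distance 10: (row=5, col=0), (row=6, col=1), (row=7, col=2)
  Distance 11: (row=7, col=1)
  Distance 12: (row=7, col=0)
Total reachable: 49 (grid has 49 open cells total)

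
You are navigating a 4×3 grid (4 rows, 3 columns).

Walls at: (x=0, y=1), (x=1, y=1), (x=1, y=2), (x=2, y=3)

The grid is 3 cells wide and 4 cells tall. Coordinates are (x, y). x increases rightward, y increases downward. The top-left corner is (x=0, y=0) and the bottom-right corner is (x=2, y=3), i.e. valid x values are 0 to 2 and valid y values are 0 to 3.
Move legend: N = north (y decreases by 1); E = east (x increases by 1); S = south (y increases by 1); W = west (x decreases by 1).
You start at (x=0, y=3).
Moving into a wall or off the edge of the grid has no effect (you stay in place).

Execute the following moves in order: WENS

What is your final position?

Start: (x=0, y=3)
  W (west): blocked, stay at (x=0, y=3)
  E (east): (x=0, y=3) -> (x=1, y=3)
  N (north): blocked, stay at (x=1, y=3)
  S (south): blocked, stay at (x=1, y=3)
Final: (x=1, y=3)

Answer: Final position: (x=1, y=3)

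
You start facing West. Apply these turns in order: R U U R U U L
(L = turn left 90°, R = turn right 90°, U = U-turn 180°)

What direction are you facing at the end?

Start: West
  R (right (90° clockwise)) -> North
  U (U-turn (180°)) -> South
  U (U-turn (180°)) -> North
  R (right (90° clockwise)) -> East
  U (U-turn (180°)) -> West
  U (U-turn (180°)) -> East
  L (left (90° counter-clockwise)) -> North
Final: North

Answer: Final heading: North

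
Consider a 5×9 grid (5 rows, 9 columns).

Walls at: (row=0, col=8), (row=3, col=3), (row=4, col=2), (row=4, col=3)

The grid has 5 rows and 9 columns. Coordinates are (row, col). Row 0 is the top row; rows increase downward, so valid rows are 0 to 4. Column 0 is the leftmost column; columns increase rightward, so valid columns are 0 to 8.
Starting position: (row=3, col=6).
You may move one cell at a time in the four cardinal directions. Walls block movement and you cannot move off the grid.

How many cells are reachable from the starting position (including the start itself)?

Answer: Reachable cells: 41

Derivation:
BFS flood-fill from (row=3, col=6):
  Distance 0: (row=3, col=6)
  Distance 1: (row=2, col=6), (row=3, col=5), (row=3, col=7), (row=4, col=6)
  Distance 2: (row=1, col=6), (row=2, col=5), (row=2, col=7), (row=3, col=4), (row=3, col=8), (row=4, col=5), (row=4, col=7)
  Distance 3: (row=0, col=6), (row=1, col=5), (row=1, col=7), (row=2, col=4), (row=2, col=8), (row=4, col=4), (row=4, col=8)
  Distance 4: (row=0, col=5), (row=0, col=7), (row=1, col=4), (row=1, col=8), (row=2, col=3)
  Distance 5: (row=0, col=4), (row=1, col=3), (row=2, col=2)
  Distance 6: (row=0, col=3), (row=1, col=2), (row=2, col=1), (row=3, col=2)
  Distance 7: (row=0, col=2), (row=1, col=1), (row=2, col=0), (row=3, col=1)
  Distance 8: (row=0, col=1), (row=1, col=0), (row=3, col=0), (row=4, col=1)
  Distance 9: (row=0, col=0), (row=4, col=0)
Total reachable: 41 (grid has 41 open cells total)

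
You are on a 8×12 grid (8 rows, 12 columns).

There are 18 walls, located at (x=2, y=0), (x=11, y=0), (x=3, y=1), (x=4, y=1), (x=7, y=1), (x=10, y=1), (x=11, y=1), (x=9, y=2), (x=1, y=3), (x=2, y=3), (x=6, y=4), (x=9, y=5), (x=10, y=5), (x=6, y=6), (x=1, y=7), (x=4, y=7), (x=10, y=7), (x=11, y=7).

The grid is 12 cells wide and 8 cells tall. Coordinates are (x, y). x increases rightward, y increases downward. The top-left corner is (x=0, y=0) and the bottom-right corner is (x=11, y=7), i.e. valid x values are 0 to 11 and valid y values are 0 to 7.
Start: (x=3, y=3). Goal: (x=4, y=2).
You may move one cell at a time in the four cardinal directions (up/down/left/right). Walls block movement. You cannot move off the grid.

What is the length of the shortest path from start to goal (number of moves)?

Answer: Shortest path length: 2

Derivation:
BFS from (x=3, y=3) until reaching (x=4, y=2):
  Distance 0: (x=3, y=3)
  Distance 1: (x=3, y=2), (x=4, y=3), (x=3, y=4)
  Distance 2: (x=2, y=2), (x=4, y=2), (x=5, y=3), (x=2, y=4), (x=4, y=4), (x=3, y=5)  <- goal reached here
One shortest path (2 moves): (x=3, y=3) -> (x=4, y=3) -> (x=4, y=2)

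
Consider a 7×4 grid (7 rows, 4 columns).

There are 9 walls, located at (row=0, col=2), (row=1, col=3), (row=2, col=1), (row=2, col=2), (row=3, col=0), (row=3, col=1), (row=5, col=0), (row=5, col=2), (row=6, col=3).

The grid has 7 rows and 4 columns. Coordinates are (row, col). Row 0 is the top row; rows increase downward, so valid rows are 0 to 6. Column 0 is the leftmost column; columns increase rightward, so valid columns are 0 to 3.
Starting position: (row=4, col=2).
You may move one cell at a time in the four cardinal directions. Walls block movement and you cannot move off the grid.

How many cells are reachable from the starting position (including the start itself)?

Answer: Reachable cells: 12

Derivation:
BFS flood-fill from (row=4, col=2):
  Distance 0: (row=4, col=2)
  Distance 1: (row=3, col=2), (row=4, col=1), (row=4, col=3)
  Distance 2: (row=3, col=3), (row=4, col=0), (row=5, col=1), (row=5, col=3)
  Distance 3: (row=2, col=3), (row=6, col=1)
  Distance 4: (row=6, col=0), (row=6, col=2)
Total reachable: 12 (grid has 19 open cells total)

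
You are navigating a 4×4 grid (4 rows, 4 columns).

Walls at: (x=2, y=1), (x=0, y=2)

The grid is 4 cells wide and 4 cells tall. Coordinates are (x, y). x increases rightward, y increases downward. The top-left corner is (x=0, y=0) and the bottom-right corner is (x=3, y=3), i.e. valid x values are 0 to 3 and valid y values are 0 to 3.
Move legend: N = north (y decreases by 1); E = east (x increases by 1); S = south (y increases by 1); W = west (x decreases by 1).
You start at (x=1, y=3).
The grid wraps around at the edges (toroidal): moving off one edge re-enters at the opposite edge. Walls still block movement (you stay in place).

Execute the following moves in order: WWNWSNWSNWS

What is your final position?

Start: (x=1, y=3)
  W (west): (x=1, y=3) -> (x=0, y=3)
  W (west): (x=0, y=3) -> (x=3, y=3)
  N (north): (x=3, y=3) -> (x=3, y=2)
  W (west): (x=3, y=2) -> (x=2, y=2)
  S (south): (x=2, y=2) -> (x=2, y=3)
  N (north): (x=2, y=3) -> (x=2, y=2)
  W (west): (x=2, y=2) -> (x=1, y=2)
  S (south): (x=1, y=2) -> (x=1, y=3)
  N (north): (x=1, y=3) -> (x=1, y=2)
  W (west): blocked, stay at (x=1, y=2)
  S (south): (x=1, y=2) -> (x=1, y=3)
Final: (x=1, y=3)

Answer: Final position: (x=1, y=3)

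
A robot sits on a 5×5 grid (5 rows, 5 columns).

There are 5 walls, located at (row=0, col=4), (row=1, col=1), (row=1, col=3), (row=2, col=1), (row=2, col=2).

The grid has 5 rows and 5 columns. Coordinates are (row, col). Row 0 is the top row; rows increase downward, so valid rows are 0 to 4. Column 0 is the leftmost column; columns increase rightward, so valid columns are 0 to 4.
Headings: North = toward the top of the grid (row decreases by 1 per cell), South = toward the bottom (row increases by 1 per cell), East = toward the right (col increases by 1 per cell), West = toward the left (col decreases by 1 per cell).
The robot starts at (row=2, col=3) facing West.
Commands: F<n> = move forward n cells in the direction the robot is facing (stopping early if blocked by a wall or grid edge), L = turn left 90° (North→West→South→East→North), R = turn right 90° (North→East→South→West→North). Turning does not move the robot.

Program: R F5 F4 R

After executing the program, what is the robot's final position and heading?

Start: (row=2, col=3), facing West
  R: turn right, now facing North
  F5: move forward 0/5 (blocked), now at (row=2, col=3)
  F4: move forward 0/4 (blocked), now at (row=2, col=3)
  R: turn right, now facing East
Final: (row=2, col=3), facing East

Answer: Final position: (row=2, col=3), facing East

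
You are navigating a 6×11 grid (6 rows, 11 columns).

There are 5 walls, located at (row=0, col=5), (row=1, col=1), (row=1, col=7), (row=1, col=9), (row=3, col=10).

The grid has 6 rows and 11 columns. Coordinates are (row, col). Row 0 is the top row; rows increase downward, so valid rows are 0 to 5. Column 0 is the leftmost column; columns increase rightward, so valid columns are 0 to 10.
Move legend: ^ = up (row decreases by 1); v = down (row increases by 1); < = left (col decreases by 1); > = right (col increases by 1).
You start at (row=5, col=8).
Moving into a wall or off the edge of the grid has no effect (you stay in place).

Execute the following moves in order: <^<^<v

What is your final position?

Start: (row=5, col=8)
  < (left): (row=5, col=8) -> (row=5, col=7)
  ^ (up): (row=5, col=7) -> (row=4, col=7)
  < (left): (row=4, col=7) -> (row=4, col=6)
  ^ (up): (row=4, col=6) -> (row=3, col=6)
  < (left): (row=3, col=6) -> (row=3, col=5)
  v (down): (row=3, col=5) -> (row=4, col=5)
Final: (row=4, col=5)

Answer: Final position: (row=4, col=5)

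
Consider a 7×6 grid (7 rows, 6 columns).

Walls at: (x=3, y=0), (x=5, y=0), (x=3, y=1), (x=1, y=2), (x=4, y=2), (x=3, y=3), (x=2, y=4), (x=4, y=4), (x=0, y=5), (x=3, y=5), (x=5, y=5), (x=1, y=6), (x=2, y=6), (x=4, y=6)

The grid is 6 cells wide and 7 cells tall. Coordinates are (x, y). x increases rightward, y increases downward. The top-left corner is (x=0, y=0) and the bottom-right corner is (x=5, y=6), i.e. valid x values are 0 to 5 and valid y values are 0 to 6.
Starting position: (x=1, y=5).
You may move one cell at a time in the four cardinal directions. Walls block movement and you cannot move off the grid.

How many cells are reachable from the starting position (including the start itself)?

Answer: Reachable cells: 16

Derivation:
BFS flood-fill from (x=1, y=5):
  Distance 0: (x=1, y=5)
  Distance 1: (x=1, y=4), (x=2, y=5)
  Distance 2: (x=1, y=3), (x=0, y=4)
  Distance 3: (x=0, y=3), (x=2, y=3)
  Distance 4: (x=0, y=2), (x=2, y=2)
  Distance 5: (x=0, y=1), (x=2, y=1), (x=3, y=2)
  Distance 6: (x=0, y=0), (x=2, y=0), (x=1, y=1)
  Distance 7: (x=1, y=0)
Total reachable: 16 (grid has 28 open cells total)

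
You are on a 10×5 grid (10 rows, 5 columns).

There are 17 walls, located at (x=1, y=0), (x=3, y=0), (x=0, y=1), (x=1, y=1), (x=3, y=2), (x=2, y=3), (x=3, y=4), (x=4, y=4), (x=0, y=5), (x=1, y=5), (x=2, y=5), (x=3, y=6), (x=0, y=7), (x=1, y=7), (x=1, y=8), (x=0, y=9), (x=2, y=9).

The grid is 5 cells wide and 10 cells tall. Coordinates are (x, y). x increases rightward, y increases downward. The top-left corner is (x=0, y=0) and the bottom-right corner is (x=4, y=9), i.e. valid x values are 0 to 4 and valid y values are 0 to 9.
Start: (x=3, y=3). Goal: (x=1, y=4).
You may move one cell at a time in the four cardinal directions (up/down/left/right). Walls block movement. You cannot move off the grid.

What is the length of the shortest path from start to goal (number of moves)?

Answer: Shortest path length: 9

Derivation:
BFS from (x=3, y=3) until reaching (x=1, y=4):
  Distance 0: (x=3, y=3)
  Distance 1: (x=4, y=3)
  Distance 2: (x=4, y=2)
  Distance 3: (x=4, y=1)
  Distance 4: (x=4, y=0), (x=3, y=1)
  Distance 5: (x=2, y=1)
  Distance 6: (x=2, y=0), (x=2, y=2)
  Distance 7: (x=1, y=2)
  Distance 8: (x=0, y=2), (x=1, y=3)
  Distance 9: (x=0, y=3), (x=1, y=4)  <- goal reached here
One shortest path (9 moves): (x=3, y=3) -> (x=4, y=3) -> (x=4, y=2) -> (x=4, y=1) -> (x=3, y=1) -> (x=2, y=1) -> (x=2, y=2) -> (x=1, y=2) -> (x=1, y=3) -> (x=1, y=4)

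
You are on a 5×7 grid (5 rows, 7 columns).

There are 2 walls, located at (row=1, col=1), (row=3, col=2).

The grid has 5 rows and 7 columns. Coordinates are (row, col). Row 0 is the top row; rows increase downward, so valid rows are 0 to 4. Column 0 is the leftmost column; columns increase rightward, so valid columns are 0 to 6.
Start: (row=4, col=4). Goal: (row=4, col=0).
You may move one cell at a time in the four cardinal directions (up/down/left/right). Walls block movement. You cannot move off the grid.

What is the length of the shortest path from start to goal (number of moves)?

BFS from (row=4, col=4) until reaching (row=4, col=0):
  Distance 0: (row=4, col=4)
  Distance 1: (row=3, col=4), (row=4, col=3), (row=4, col=5)
  Distance 2: (row=2, col=4), (row=3, col=3), (row=3, col=5), (row=4, col=2), (row=4, col=6)
  Distance 3: (row=1, col=4), (row=2, col=3), (row=2, col=5), (row=3, col=6), (row=4, col=1)
  Distance 4: (row=0, col=4), (row=1, col=3), (row=1, col=5), (row=2, col=2), (row=2, col=6), (row=3, col=1), (row=4, col=0)  <- goal reached here
One shortest path (4 moves): (row=4, col=4) -> (row=4, col=3) -> (row=4, col=2) -> (row=4, col=1) -> (row=4, col=0)

Answer: Shortest path length: 4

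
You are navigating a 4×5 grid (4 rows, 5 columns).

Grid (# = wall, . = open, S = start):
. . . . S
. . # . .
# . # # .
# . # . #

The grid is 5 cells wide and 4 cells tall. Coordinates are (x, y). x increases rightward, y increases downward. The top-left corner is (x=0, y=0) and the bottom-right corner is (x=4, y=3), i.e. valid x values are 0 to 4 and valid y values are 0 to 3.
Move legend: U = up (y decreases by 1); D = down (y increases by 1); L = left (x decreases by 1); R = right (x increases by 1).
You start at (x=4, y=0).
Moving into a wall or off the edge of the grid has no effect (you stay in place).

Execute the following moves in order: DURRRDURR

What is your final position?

Answer: Final position: (x=4, y=0)

Derivation:
Start: (x=4, y=0)
  D (down): (x=4, y=0) -> (x=4, y=1)
  U (up): (x=4, y=1) -> (x=4, y=0)
  [×3]R (right): blocked, stay at (x=4, y=0)
  D (down): (x=4, y=0) -> (x=4, y=1)
  U (up): (x=4, y=1) -> (x=4, y=0)
  R (right): blocked, stay at (x=4, y=0)
  R (right): blocked, stay at (x=4, y=0)
Final: (x=4, y=0)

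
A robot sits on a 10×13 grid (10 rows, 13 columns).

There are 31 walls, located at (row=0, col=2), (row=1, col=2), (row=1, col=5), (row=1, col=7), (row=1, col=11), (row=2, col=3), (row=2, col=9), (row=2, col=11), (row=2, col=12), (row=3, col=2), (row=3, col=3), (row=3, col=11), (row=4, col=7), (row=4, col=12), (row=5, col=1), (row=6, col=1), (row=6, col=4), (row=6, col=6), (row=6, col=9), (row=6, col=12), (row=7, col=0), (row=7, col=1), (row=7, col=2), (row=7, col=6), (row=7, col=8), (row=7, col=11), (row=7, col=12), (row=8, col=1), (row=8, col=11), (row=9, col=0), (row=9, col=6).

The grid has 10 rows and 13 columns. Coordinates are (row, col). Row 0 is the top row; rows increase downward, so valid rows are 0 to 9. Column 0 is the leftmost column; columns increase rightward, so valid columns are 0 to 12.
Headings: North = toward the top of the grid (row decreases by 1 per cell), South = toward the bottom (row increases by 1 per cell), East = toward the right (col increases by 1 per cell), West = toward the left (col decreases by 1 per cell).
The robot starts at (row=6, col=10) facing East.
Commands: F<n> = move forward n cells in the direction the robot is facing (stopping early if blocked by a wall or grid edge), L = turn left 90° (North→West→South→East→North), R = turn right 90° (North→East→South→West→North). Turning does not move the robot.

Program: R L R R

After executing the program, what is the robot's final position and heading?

Start: (row=6, col=10), facing East
  R: turn right, now facing South
  L: turn left, now facing East
  R: turn right, now facing South
  R: turn right, now facing West
Final: (row=6, col=10), facing West

Answer: Final position: (row=6, col=10), facing West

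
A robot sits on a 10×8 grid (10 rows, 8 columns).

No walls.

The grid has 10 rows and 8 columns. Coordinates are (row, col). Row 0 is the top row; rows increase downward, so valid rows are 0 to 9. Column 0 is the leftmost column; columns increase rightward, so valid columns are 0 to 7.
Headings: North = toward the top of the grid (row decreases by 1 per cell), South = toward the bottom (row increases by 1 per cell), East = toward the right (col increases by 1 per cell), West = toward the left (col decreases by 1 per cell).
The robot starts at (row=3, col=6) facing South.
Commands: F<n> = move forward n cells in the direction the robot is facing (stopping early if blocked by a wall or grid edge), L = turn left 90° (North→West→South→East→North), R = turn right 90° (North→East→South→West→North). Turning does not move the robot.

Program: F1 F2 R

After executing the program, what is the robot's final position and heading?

Answer: Final position: (row=6, col=6), facing West

Derivation:
Start: (row=3, col=6), facing South
  F1: move forward 1, now at (row=4, col=6)
  F2: move forward 2, now at (row=6, col=6)
  R: turn right, now facing West
Final: (row=6, col=6), facing West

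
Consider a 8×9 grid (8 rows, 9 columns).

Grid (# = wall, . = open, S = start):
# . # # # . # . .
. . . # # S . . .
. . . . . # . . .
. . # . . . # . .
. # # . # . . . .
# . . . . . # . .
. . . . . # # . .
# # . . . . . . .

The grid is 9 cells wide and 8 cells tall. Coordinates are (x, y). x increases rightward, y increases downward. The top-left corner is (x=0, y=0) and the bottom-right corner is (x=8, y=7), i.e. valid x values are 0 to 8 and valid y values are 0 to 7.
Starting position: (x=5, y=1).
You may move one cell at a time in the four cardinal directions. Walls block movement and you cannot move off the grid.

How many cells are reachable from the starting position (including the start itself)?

BFS flood-fill from (x=5, y=1):
  Distance 0: (x=5, y=1)
  Distance 1: (x=5, y=0), (x=6, y=1)
  Distance 2: (x=7, y=1), (x=6, y=2)
  Distance 3: (x=7, y=0), (x=8, y=1), (x=7, y=2)
  Distance 4: (x=8, y=0), (x=8, y=2), (x=7, y=3)
  Distance 5: (x=8, y=3), (x=7, y=4)
  Distance 6: (x=6, y=4), (x=8, y=4), (x=7, y=5)
  Distance 7: (x=5, y=4), (x=8, y=5), (x=7, y=6)
  Distance 8: (x=5, y=3), (x=5, y=5), (x=8, y=6), (x=7, y=7)
  Distance 9: (x=4, y=3), (x=4, y=5), (x=6, y=7), (x=8, y=7)
  Distance 10: (x=4, y=2), (x=3, y=3), (x=3, y=5), (x=4, y=6), (x=5, y=7)
  Distance 11: (x=3, y=2), (x=3, y=4), (x=2, y=5), (x=3, y=6), (x=4, y=7)
  Distance 12: (x=2, y=2), (x=1, y=5), (x=2, y=6), (x=3, y=7)
  Distance 13: (x=2, y=1), (x=1, y=2), (x=1, y=6), (x=2, y=7)
  Distance 14: (x=1, y=1), (x=0, y=2), (x=1, y=3), (x=0, y=6)
  Distance 15: (x=1, y=0), (x=0, y=1), (x=0, y=3)
  Distance 16: (x=0, y=4)
Total reachable: 53 (grid has 53 open cells total)

Answer: Reachable cells: 53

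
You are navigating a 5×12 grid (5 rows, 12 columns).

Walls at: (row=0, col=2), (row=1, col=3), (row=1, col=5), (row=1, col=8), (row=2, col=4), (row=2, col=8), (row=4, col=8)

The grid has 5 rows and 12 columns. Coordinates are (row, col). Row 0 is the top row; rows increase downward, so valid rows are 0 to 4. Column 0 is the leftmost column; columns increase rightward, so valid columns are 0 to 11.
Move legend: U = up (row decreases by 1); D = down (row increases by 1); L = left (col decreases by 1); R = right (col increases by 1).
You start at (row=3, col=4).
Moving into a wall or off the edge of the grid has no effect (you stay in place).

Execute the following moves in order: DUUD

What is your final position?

Start: (row=3, col=4)
  D (down): (row=3, col=4) -> (row=4, col=4)
  U (up): (row=4, col=4) -> (row=3, col=4)
  U (up): blocked, stay at (row=3, col=4)
  D (down): (row=3, col=4) -> (row=4, col=4)
Final: (row=4, col=4)

Answer: Final position: (row=4, col=4)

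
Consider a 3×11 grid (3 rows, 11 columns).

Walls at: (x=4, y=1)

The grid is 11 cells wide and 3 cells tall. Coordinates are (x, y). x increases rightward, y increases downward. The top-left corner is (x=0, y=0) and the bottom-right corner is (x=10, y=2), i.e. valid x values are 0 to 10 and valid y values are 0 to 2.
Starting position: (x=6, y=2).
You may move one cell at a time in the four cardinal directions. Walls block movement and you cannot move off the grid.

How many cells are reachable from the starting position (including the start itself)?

BFS flood-fill from (x=6, y=2):
  Distance 0: (x=6, y=2)
  Distance 1: (x=6, y=1), (x=5, y=2), (x=7, y=2)
  Distance 2: (x=6, y=0), (x=5, y=1), (x=7, y=1), (x=4, y=2), (x=8, y=2)
  Distance 3: (x=5, y=0), (x=7, y=0), (x=8, y=1), (x=3, y=2), (x=9, y=2)
  Distance 4: (x=4, y=0), (x=8, y=0), (x=3, y=1), (x=9, y=1), (x=2, y=2), (x=10, y=2)
  Distance 5: (x=3, y=0), (x=9, y=0), (x=2, y=1), (x=10, y=1), (x=1, y=2)
  Distance 6: (x=2, y=0), (x=10, y=0), (x=1, y=1), (x=0, y=2)
  Distance 7: (x=1, y=0), (x=0, y=1)
  Distance 8: (x=0, y=0)
Total reachable: 32 (grid has 32 open cells total)

Answer: Reachable cells: 32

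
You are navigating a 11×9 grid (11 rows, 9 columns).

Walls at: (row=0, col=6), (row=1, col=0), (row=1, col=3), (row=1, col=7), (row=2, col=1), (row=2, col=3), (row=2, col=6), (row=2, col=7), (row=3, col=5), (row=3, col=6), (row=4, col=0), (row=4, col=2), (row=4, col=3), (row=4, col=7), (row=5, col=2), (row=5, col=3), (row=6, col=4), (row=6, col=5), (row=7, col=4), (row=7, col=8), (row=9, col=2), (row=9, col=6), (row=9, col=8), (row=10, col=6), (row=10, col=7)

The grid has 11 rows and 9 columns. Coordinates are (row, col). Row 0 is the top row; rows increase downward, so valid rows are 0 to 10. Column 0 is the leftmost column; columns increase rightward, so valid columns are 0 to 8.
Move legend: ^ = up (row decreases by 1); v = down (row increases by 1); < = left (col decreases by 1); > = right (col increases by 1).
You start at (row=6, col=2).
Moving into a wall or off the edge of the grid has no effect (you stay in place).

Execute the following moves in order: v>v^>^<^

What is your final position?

Start: (row=6, col=2)
  v (down): (row=6, col=2) -> (row=7, col=2)
  > (right): (row=7, col=2) -> (row=7, col=3)
  v (down): (row=7, col=3) -> (row=8, col=3)
  ^ (up): (row=8, col=3) -> (row=7, col=3)
  > (right): blocked, stay at (row=7, col=3)
  ^ (up): (row=7, col=3) -> (row=6, col=3)
  < (left): (row=6, col=3) -> (row=6, col=2)
  ^ (up): blocked, stay at (row=6, col=2)
Final: (row=6, col=2)

Answer: Final position: (row=6, col=2)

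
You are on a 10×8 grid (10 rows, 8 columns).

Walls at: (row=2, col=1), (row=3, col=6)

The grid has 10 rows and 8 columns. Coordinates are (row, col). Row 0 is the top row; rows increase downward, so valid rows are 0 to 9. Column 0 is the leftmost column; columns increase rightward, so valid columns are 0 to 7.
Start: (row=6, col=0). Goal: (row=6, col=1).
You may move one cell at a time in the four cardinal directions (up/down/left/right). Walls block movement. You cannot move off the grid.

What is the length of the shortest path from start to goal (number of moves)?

Answer: Shortest path length: 1

Derivation:
BFS from (row=6, col=0) until reaching (row=6, col=1):
  Distance 0: (row=6, col=0)
  Distance 1: (row=5, col=0), (row=6, col=1), (row=7, col=0)  <- goal reached here
One shortest path (1 moves): (row=6, col=0) -> (row=6, col=1)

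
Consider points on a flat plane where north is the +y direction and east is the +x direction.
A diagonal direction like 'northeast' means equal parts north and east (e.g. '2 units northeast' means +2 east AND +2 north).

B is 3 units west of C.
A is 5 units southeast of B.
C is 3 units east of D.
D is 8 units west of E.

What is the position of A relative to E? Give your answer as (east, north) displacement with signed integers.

Answer: A is at (east=-3, north=-5) relative to E.

Derivation:
Place E at the origin (east=0, north=0).
  D is 8 units west of E: delta (east=-8, north=+0); D at (east=-8, north=0).
  C is 3 units east of D: delta (east=+3, north=+0); C at (east=-5, north=0).
  B is 3 units west of C: delta (east=-3, north=+0); B at (east=-8, north=0).
  A is 5 units southeast of B: delta (east=+5, north=-5); A at (east=-3, north=-5).
Therefore A relative to E: (east=-3, north=-5).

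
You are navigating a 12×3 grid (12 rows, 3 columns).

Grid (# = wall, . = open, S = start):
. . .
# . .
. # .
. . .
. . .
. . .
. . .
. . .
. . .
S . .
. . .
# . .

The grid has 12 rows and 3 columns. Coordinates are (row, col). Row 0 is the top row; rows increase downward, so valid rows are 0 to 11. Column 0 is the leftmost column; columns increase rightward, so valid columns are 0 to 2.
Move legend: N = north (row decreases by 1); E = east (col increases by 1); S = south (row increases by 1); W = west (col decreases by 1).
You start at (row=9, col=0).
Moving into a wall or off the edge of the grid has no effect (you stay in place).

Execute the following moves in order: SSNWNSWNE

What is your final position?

Answer: Final position: (row=8, col=1)

Derivation:
Start: (row=9, col=0)
  S (south): (row=9, col=0) -> (row=10, col=0)
  S (south): blocked, stay at (row=10, col=0)
  N (north): (row=10, col=0) -> (row=9, col=0)
  W (west): blocked, stay at (row=9, col=0)
  N (north): (row=9, col=0) -> (row=8, col=0)
  S (south): (row=8, col=0) -> (row=9, col=0)
  W (west): blocked, stay at (row=9, col=0)
  N (north): (row=9, col=0) -> (row=8, col=0)
  E (east): (row=8, col=0) -> (row=8, col=1)
Final: (row=8, col=1)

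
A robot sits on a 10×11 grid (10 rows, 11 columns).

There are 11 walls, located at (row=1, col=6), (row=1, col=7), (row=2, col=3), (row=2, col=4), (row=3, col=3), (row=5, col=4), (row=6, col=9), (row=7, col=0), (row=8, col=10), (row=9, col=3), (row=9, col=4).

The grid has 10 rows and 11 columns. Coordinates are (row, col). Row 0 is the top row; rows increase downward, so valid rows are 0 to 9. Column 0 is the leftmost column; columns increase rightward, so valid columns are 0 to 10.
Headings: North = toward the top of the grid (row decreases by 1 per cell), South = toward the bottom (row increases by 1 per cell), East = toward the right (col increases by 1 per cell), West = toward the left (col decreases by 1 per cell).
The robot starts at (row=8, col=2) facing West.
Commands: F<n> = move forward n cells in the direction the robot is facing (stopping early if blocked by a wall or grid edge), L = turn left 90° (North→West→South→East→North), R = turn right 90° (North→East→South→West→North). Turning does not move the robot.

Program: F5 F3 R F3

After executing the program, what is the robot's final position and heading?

Answer: Final position: (row=8, col=0), facing North

Derivation:
Start: (row=8, col=2), facing West
  F5: move forward 2/5 (blocked), now at (row=8, col=0)
  F3: move forward 0/3 (blocked), now at (row=8, col=0)
  R: turn right, now facing North
  F3: move forward 0/3 (blocked), now at (row=8, col=0)
Final: (row=8, col=0), facing North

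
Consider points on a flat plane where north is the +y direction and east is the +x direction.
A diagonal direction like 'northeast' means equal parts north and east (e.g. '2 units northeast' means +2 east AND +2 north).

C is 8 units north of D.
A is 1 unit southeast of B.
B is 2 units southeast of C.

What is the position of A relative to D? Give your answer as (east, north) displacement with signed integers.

Place D at the origin (east=0, north=0).
  C is 8 units north of D: delta (east=+0, north=+8); C at (east=0, north=8).
  B is 2 units southeast of C: delta (east=+2, north=-2); B at (east=2, north=6).
  A is 1 unit southeast of B: delta (east=+1, north=-1); A at (east=3, north=5).
Therefore A relative to D: (east=3, north=5).

Answer: A is at (east=3, north=5) relative to D.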